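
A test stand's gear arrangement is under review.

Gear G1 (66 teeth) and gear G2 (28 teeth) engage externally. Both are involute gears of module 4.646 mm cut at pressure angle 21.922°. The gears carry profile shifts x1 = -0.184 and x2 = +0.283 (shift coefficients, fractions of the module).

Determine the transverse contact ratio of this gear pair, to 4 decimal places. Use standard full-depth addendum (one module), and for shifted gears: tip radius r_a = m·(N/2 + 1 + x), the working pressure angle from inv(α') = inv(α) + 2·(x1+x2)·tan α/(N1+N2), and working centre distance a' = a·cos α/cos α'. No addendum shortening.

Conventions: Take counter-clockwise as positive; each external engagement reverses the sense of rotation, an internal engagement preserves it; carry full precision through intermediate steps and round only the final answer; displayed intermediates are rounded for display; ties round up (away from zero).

topology: single-mesh involute geometry — m = 4.646, 66T/28T pair
base radii: r_b1 = 142.232031, r_b2 = 60.340861
tip radii: r_a1 = 157.109136, r_a2 = 71.004818
inv(α') = inv(21.922°) + 2·(-0.184+0.283)·tan α/(66+28) = 0.02068014  ⇒  α' = 22.21746°
a' = a·cos α / cos α' = 218.3620·cos 21.922°/cos 22.21746° = 218.819020
action lengths: √(r_a1²−r_b1²) = 66.733276, √(r_a2²−r_b2²) = 37.425454
base pitch p_b = π·m·cos α = 13.540458
CR = (66.733276 + 37.425454 − 218.819020·sin 22.21746°)/13.540458 = 1.581797
contact ratio ≈ 1.5818

1.5818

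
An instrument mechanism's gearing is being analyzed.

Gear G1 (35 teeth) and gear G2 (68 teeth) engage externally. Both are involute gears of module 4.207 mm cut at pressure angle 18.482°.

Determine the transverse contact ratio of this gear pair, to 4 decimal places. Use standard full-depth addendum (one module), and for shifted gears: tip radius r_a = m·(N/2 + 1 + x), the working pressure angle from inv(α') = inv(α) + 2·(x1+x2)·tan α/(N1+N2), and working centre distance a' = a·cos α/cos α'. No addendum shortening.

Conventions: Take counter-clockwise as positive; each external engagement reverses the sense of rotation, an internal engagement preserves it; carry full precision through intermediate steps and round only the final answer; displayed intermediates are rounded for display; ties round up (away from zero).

1.8303

single-mesh involute tooth geometry (35T engaging 68T at module 4.207)
base radii: r_b1 = 69.825294, r_b2 = 135.660571
tip radii: r_a1 = 77.829500, r_a2 = 147.245000
no profile shift: α' = α, a' = a
action lengths: √(r_a1²−r_b1²) = 34.378182, √(r_a2²−r_b2²) = 57.247703
base pitch p_b = π·m·cos α = 12.535007
CR = (34.378182 + 57.247703 − 216.660500·sin 18.48200°)/12.535007 = 1.830318
contact ratio ≈ 1.8303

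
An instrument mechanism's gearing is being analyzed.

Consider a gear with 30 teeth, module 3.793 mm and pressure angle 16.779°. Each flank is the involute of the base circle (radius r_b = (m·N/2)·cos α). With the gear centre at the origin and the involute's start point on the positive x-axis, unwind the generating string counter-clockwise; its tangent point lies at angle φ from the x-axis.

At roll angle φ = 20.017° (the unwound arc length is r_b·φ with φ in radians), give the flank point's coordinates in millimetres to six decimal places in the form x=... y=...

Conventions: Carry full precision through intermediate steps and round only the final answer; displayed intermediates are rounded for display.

x=57.696277 y=0.764851

topology: single-mesh involute geometry — m = 3.793, N = 30
pitch radius r_p = m·N/2 = 3.793·30/2 = 56.895000
base radius r_b = r_p·cos α = 56.895000·cos 16.779° = 54.472716
roll angle φ = 20.017° = 0.34936256 rad
x = r_b·(cos φ + φ·sin φ) = 57.696277
y = r_b·(sin φ − φ·cos φ) = 0.764851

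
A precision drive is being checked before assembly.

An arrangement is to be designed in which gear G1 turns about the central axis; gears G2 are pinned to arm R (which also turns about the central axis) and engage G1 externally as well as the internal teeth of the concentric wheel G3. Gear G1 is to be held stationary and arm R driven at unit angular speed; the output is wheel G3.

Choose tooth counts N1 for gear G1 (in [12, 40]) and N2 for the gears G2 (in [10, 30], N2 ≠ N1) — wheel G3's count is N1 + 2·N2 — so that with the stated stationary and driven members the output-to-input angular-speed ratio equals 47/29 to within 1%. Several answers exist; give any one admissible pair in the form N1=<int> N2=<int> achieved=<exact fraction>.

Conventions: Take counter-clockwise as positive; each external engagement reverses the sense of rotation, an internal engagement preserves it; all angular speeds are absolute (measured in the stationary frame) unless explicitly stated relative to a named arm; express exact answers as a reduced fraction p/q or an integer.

N1=36 N2=11 achieved=47/29

design class (target 47/29): planetary set
Willis with ω_sun = 0: ω_ring/ω_arm = (N1+N3)/N3; set equal to 47/29  ⇒  N3/N1 = 1/(47/29 − 1) = 29/18
N3 = N1 + 2·N2  ⇒  N2/N1 = (N3/N1 − 1)/2 = (29/18 − 1)/2 = 11/36
smallest multiple with N1 ≥ 12 and N2 ≥ 10: k = 1  ⇒  N1 = 1·36 = 36, N2 = 1·11 = 11 (N1 ≤ 40, N2 ≤ 30, N2 ≠ N1 ✓), N3 = 36 + 2·11 = 58
check: (N1+N3)/N3 with N1 = 36, N3 = 58 gives 47/29; |achieved − target| = 0 ≤ 47/2900 ✓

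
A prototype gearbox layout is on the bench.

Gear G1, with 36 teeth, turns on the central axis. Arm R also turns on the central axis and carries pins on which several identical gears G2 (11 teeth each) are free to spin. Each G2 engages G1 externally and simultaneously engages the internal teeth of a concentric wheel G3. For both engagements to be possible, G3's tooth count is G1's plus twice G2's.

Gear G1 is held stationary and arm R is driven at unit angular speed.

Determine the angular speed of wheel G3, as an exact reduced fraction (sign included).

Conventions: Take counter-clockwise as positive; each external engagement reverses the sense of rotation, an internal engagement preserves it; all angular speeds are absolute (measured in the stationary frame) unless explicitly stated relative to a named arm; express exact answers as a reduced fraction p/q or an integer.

47/29

planetary set (36T centre, 11T on arm, 58T internal) — Willis relation
ring teeth: 36 + 2·11 = 58
36(ω_sun−ω_arm) = −58(ω_ring−ω_arm),  ω_sun = 0, ω_arm = 1
ω_ring = 1 − (36/58)(0−1) = 47/29
exact speed ratio = 47/29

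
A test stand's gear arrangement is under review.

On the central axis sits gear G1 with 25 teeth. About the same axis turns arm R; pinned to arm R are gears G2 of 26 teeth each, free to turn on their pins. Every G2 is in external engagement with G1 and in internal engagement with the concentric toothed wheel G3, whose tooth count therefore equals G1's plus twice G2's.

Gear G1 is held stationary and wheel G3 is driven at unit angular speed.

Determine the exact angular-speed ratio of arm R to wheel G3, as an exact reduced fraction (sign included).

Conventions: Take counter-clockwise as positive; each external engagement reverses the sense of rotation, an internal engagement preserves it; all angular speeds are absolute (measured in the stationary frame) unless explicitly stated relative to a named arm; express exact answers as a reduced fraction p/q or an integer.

77/102

class = planetary set [G3 = 25+2·26 = 77; Willis about the carrier]
ring teeth: 25 + 2·26 = 77
25(ω_sun−ω_arm) = −77(ω_ring−ω_arm),  ω_sun = 0, ω_ring = 1
25(0−ω_arm) = −77(1−ω_arm)  ⇒  102·ω_arm = 77  ⇒  ω_arm = 77/102
ω_out/ω_in = 77/102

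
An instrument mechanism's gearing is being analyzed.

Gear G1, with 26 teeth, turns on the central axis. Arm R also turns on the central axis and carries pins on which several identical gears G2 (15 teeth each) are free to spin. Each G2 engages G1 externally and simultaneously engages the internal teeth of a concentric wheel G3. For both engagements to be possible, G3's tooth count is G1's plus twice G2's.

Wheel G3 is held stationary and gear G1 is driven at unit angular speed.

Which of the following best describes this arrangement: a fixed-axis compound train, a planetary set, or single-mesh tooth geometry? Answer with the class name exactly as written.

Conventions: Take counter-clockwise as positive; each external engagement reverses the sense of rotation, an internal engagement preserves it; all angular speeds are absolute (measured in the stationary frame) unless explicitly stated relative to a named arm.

planetary set

recognized (axles ride arm R): planetary set, 26/15/56 teeth
classification: planetary set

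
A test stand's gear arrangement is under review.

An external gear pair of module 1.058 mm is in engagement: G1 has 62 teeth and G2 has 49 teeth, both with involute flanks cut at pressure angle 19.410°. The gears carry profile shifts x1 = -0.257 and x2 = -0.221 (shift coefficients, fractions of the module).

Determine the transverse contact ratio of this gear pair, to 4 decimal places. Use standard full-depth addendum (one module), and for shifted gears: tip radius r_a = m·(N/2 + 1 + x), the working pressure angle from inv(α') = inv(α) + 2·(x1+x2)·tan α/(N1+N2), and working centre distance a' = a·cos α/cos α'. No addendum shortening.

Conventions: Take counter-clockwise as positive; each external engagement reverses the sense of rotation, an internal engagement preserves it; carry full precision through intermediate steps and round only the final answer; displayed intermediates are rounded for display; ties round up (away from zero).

topology: single-mesh involute geometry — m = 1.058, 62T/49T pair
base radii: r_b1 = 30.933915, r_b2 = 24.447771
tip radii: r_a1 = 33.584094, r_a2 = 26.745182
inv(α') = inv(19.410°) + 2·(-0.257-0.221)·tan α/(62+49) = 0.01054870  ⇒  α' = 17.88430°
a' = a·cos α / cos α' = 58.7190·cos 19.410°/cos 17.88430° = 58.193687
action lengths: √(r_a1²−r_b1²) = 13.076096, √(r_a2²−r_b2²) = 10.844871
base pitch p_b = π·m·cos α = 3.134895
CR = (13.076096 + 10.844871 − 58.193687·sin 17.88430°)/3.134895 = 1.929866
contact ratio ≈ 1.9299

1.9299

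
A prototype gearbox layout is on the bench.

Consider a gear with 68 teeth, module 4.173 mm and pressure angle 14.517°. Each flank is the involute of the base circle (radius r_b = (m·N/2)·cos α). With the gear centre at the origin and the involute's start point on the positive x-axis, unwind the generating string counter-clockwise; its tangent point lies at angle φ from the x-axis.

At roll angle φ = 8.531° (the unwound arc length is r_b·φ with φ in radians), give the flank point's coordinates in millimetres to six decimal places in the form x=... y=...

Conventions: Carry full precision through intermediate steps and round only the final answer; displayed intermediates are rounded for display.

topology: single-mesh involute geometry — m = 4.173, N = 68
pitch radius r_p = m·N/2 = 4.173·68/2 = 141.882000
base radius r_b = r_p·cos α = 141.882000·cos 14.517° = 137.352177
roll angle φ = 8.531° = 0.14889404 rad
x = r_b·(cos φ + φ·sin φ) = 138.866259
y = r_b·(sin φ − φ·cos φ) = 0.150794

x=138.866259 y=0.150794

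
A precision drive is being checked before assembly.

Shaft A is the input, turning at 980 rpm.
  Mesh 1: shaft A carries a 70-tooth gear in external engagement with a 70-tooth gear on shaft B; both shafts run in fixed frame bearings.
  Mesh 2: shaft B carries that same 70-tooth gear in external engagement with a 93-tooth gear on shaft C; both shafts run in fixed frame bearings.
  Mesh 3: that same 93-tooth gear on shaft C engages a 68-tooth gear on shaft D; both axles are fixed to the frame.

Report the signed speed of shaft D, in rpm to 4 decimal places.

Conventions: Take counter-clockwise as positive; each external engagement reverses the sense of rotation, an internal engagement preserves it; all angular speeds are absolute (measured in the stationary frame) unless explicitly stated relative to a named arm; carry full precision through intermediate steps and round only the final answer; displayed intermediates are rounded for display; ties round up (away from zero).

topology: fixed-axis compound train — 3 meshes, A→D
mesh 1 [70T→70T]: ω = 980.0000×70/70 = 980.0000 rpm, sense flips to −
mesh 2 [70T→93T]: ω = 980.0000×70/93 = 737.6344 rpm, sense flips to +
mesh 3 [93T→68T]: ω = 737.6344×93/68 = 1008.8235 rpm, sense flips to −
signed output speed = -1008.8235 rpm

-1008.8235 rpm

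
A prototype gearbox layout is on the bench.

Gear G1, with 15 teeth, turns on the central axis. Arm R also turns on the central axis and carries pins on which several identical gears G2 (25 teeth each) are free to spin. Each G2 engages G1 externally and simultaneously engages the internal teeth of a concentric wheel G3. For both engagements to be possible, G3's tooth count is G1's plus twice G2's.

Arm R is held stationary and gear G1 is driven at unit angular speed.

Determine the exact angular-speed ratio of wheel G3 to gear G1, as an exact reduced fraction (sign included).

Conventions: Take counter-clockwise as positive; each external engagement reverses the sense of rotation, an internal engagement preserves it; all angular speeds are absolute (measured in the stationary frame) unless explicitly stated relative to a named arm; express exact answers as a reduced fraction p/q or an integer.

-3/13

topology: planetary set — G1 15T / G2 25T / G3 65T, arm = carrier (Willis)
ring teeth: 15 + 2·25 = 65
15(ω_sun−ω_arm) = −65(ω_ring−ω_arm),  ω_arm = 0, ω_sun = 1
ω_ring = 0 − (15/65)(1−0) = -3/13
ω_out/ω_in = -3/13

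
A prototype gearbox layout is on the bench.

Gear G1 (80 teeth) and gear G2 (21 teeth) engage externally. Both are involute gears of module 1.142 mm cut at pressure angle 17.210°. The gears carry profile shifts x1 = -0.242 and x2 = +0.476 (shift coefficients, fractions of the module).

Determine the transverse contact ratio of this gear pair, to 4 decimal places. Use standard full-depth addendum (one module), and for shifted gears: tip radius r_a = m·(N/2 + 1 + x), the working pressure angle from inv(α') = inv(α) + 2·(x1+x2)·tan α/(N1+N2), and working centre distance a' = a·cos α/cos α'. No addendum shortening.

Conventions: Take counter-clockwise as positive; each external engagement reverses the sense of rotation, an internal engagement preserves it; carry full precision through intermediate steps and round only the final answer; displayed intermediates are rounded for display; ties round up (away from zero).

class = single-mesh tooth geometry [involute pair 80T × 21T, m = 1.142]
base radii: r_b1 = 43.634757, r_b2 = 11.454124
tip radii: r_a1 = 46.545636, r_a2 = 13.676592
inv(α') = inv(17.210°) + 2·(-0.242+0.476)·tan α/(80+21) = 0.01080706  ⇒  α' = 18.02527°
a' = a·cos α / cos α' = 57.6710·cos 17.210°/cos 18.02527° = 57.932184
action lengths: √(r_a1²−r_b1²) = 16.201981, √(r_a2²−r_b2²) = 7.473434
base pitch p_b = π·m·cos α = 3.427066
CR = (16.201981 + 7.473434 − 57.932184·sin 18.02527°)/3.427066 = 1.677555
contact ratio ≈ 1.6776

1.6776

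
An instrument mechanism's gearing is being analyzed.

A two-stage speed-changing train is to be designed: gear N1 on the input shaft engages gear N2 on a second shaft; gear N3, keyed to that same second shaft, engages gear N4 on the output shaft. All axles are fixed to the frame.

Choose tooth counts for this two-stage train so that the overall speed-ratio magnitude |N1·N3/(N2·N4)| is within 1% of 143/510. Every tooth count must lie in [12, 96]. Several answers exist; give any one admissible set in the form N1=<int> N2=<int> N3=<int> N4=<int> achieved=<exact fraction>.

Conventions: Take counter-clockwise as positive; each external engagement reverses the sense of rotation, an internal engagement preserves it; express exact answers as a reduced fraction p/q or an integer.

2-stage fixed-axis compound train for ratio 143/510
target = 143/510 in lowest terms: an exact hit needs N1·N3 = k·143 and N2·N4 = k·510 for one integer k, every count in [12, 96]; additionally prefer no 1:1 stage (N1 ≠ N2, N3 ≠ N4)
k = 1: no 1:1-free in-range split of k·143 and k·510 into factor pairs; take k = 2
k = 2: N1·N3 = 286 = 13·22, N2·N4 = 1020 = 12·85
achieved = 13·22/(12·85) = 143/510; |achieved − target| = 0 ≤ 143/51000 ✓

N1=13 N2=12 N3=22 N4=85 achieved=143/510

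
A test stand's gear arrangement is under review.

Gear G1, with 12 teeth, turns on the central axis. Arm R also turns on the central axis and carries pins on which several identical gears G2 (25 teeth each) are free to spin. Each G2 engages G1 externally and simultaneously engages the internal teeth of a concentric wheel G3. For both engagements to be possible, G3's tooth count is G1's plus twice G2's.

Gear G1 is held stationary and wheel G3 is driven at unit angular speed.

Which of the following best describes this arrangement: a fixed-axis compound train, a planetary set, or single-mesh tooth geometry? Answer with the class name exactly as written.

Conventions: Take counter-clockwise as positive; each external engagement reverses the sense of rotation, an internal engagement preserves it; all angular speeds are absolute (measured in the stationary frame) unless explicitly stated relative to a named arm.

recognized (axles ride arm R): planetary set, 12/25/62 teeth
classification: planetary set

planetary set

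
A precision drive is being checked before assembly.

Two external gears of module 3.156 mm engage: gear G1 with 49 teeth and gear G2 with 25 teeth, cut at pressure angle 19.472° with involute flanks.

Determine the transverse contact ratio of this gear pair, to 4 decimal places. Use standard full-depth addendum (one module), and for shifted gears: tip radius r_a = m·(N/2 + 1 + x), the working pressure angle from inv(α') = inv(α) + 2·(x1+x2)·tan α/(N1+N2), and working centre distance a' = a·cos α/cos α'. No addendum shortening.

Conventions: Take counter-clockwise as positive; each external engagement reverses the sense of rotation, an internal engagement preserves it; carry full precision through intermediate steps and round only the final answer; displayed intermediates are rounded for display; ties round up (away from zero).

1.7063

recognized (one external pair, fixed centres): single-mesh tooth geometry, m = 3.156, N1 = 49, N2 = 25
base radii: r_b1 = 72.899530, r_b2 = 37.193638
tip radii: r_a1 = 80.478000, r_a2 = 42.606000
no profile shift: α' = α, a' = a
action lengths: √(r_a1²−r_b1²) = 34.093504, √(r_a2²−r_b2²) = 20.782313
base pitch p_b = π·m·cos α = 9.347781
CR = (34.093504 + 20.782313 − 116.772000·sin 19.47200°)/9.347781 = 1.706322
contact ratio ≈ 1.7063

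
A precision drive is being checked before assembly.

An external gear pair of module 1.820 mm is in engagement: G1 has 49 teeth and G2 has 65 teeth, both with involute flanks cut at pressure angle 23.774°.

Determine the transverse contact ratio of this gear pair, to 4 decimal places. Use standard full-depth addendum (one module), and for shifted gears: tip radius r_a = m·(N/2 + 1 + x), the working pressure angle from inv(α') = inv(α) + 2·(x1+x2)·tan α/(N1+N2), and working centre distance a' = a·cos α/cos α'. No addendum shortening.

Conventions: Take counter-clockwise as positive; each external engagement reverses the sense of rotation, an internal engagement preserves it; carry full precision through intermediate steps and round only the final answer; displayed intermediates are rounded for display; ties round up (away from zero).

single-mesh involute tooth geometry (49T engaging 65T at module 1.820)
base radii: r_b1 = 40.806213, r_b2 = 54.130691
tip radii: r_a1 = 46.410000, r_a2 = 60.970000
no profile shift: α' = α, a' = a
action lengths: √(r_a1²−r_b1²) = 22.107490, √(r_a2²−r_b2²) = 28.057249
base pitch p_b = π·m·cos α = 5.232510
CR = (22.107490 + 28.057249 − 103.740000·sin 23.77400°)/5.232510 = 1.594651
contact ratio ≈ 1.5947

1.5947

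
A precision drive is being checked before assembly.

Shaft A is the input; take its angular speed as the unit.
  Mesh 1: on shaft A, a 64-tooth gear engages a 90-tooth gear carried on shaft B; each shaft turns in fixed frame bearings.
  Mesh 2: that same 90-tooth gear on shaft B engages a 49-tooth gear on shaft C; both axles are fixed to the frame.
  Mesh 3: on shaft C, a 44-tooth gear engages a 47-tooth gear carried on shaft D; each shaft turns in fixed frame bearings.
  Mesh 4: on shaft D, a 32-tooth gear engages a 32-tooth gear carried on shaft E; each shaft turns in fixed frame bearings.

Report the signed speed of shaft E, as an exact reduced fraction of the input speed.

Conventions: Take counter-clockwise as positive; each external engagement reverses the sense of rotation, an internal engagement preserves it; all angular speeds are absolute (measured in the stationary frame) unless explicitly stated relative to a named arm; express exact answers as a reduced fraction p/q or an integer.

2816/2303

4-mesh fixed-axis compound train (all bearings frame-fixed)
mesh 1 [64T→90T]: |ω|/ω_in = 1×64/90 = 32/45, sense flips to −
mesh 2 [90T→49T]: |ω|/ω_in = (32/45)×90/49 = 64/49, sense flips to +
mesh 3 [44T→47T]: |ω|/ω_in = (64/49)×44/47 = 2816/2303, sense flips to −
mesh 4 [32T→32T]: |ω|/ω_in = (2816/2303)×32/32 = 2816/2303, sense flips to +
signed output speed (× input speed) = 2816/2303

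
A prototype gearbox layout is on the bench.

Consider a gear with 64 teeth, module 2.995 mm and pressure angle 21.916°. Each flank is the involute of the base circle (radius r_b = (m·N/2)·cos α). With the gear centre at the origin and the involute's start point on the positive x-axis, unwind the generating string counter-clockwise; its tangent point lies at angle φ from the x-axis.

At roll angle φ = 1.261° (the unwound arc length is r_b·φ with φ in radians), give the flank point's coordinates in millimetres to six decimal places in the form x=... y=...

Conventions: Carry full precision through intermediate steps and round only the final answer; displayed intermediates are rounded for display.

x=88.935372 y=0.000316

class = single-mesh tooth geometry [base-circle involute, m = 2.995, 64T]
pitch radius r_p = m·N/2 = 2.995·64/2 = 95.840000
base radius r_b = r_p·cos α = 95.840000·cos 21.916° = 88.913841
roll angle φ = 1.261° = 0.02200860 rad
x = r_b·(cos φ + φ·sin φ) = 88.935372
y = r_b·(sin φ − φ·cos φ) = 0.000316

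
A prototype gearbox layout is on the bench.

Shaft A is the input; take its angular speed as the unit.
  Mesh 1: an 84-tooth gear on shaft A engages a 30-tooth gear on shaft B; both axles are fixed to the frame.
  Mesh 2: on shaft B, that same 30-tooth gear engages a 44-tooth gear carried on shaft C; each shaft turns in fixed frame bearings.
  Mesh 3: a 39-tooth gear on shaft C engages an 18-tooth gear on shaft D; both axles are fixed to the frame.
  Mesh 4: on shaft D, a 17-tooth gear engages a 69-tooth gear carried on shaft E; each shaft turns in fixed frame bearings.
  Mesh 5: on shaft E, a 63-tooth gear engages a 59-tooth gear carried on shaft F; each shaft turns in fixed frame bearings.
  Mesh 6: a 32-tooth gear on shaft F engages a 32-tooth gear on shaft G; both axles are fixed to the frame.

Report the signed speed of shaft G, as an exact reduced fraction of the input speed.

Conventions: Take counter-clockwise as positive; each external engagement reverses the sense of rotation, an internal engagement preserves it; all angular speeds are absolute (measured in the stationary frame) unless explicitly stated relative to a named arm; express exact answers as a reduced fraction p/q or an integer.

6-mesh fixed-axis compound train (all bearings frame-fixed)
mesh 1 [84T→30T]: |ω|/ω_in = 1×84/30 = 14/5, sense flips to −
mesh 2 [30T→44T]: |ω|/ω_in = (14/5)×30/44 = 21/11, sense flips to +
mesh 3 [39T→18T]: |ω|/ω_in = (21/11)×39/18 = 91/22, sense flips to −
mesh 4 [17T→69T]: |ω|/ω_in = (91/22)×17/69 = 1547/1518, sense flips to +
mesh 5 [63T→59T]: |ω|/ω_in = (1547/1518)×63/59 = 32487/29854, sense flips to −
mesh 6 [32T→32T]: |ω|/ω_in = (32487/29854)×32/32 = 32487/29854, sense flips to +
signed output speed (× input speed) = 32487/29854

32487/29854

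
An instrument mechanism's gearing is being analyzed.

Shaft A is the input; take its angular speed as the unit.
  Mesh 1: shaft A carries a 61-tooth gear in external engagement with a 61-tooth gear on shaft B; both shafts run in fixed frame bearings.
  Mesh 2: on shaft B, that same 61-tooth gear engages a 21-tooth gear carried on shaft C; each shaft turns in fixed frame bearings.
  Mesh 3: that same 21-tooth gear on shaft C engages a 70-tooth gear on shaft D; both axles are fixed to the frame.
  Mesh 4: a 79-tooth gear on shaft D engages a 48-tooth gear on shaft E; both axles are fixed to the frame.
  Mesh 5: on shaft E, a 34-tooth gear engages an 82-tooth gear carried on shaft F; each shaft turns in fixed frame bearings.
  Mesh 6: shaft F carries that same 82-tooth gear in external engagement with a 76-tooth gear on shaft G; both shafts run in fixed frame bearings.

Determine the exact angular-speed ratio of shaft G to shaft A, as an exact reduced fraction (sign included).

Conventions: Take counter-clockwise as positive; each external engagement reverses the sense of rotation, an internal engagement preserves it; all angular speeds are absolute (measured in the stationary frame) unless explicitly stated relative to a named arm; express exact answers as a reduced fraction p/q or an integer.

class = fixed-axis compound train [6 meshes; 6 ratios multiply, 6 sense flips]
mesh 1 [61T→61T]: running ratio 1, sense −
mesh 2 [61T→21T]: running ratio 61/21, sense +
mesh 3 [21T→70T]: running ratio 61/70, sense −
mesh 4 [79T→48T]: running ratio 4819/3360, sense +
mesh 5 [34T→82T]: running ratio 81923/137760, sense −
mesh 6 [82T→76T]: running ratio 81923/127680, sense +
ω_out/ω_in = 81923/127680

81923/127680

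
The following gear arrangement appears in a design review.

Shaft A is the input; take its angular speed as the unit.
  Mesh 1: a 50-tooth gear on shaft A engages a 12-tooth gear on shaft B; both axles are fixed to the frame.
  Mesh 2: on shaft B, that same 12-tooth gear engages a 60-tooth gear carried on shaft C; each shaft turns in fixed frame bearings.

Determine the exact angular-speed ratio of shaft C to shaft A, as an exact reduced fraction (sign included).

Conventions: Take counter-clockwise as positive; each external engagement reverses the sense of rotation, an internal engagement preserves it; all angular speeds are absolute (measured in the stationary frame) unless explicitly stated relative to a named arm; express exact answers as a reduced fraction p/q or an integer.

5/6

class = fixed-axis compound train [2 meshes; 2 ratios multiply, 2 sense flips]
mesh 1 [50T→12T]: running ratio 25/6, sense −
mesh 2 [12T→60T]: running ratio 5/6, sense +
ω_out/ω_in = 5/6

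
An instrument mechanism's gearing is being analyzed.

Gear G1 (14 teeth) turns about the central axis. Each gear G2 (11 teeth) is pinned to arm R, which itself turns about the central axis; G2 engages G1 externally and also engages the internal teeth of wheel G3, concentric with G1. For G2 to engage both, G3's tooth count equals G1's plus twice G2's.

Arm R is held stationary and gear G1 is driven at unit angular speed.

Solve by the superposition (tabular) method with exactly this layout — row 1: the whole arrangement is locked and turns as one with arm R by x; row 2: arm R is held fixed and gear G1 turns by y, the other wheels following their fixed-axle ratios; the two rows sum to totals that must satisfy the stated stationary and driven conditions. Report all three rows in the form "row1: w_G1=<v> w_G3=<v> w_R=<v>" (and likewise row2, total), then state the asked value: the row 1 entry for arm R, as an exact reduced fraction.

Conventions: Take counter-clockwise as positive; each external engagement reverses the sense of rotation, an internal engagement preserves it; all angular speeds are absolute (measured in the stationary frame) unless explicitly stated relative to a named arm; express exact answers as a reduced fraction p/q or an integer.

row1: w_G1=0 w_G3=0 w_R=0
row2: w_G1=1 w_G3=-7/18 w_R=0
total: w_G1=1 w_G3=-7/18 w_R=0
asked value: 0

topology: planetary set — G1 14T / G2 11T / G3 36T, arm = carrier (Willis)
row 1: whole set turns with the arm by x
row 2 (arm held, sun turns y): ω_ring = −(14/36)·y, ω_arm = 0
boundary: total ω_arm = x = 0 and total ω_sun = x + y = 1  ⇒  y = 1, x = 0
row 2 ring = −(14/36)·1 = -7/18
totals (row 1 + row 2): sun 0 + 1 = 1, ring 0 + (-7/18) = -7/18, arm 0 + 0 = 0
asked cell (row1, arm) = 0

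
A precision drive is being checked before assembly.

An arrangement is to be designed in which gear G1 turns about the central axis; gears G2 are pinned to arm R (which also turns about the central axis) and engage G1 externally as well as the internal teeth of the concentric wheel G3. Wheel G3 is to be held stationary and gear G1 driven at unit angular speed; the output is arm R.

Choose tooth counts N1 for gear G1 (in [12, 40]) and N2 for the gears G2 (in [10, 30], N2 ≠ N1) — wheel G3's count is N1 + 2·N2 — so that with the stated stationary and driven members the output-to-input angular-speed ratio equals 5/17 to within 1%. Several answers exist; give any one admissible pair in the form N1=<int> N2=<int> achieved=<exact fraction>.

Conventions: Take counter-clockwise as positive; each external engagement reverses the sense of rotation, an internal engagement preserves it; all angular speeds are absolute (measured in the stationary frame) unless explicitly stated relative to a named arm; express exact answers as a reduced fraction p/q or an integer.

N1=20 N2=14 achieved=5/17

planetary set to be sized for 5/17 (Willis relation)
Willis with ω_ring = 0: ω_arm/ω_sun = N1/(N1+N3); set equal to 5/17  ⇒  N3/N1 = 1/(5/17) − 1 = 12/5
N3 = N1 + 2·N2  ⇒  N2/N1 = (N3/N1 − 1)/2 = (12/5 − 1)/2 = 7/10
smallest multiple with N1 ≥ 12 and N2 ≥ 10: k = 2  ⇒  N1 = 2·10 = 20, N2 = 2·7 = 14 (N1 ≤ 40, N2 ≤ 30, N2 ≠ N1 ✓), N3 = 20 + 2·14 = 48
check: N1/(N1+N3) with N1 = 20, N3 = 48 gives 5/17; |achieved − target| = 0 ≤ 1/340 ✓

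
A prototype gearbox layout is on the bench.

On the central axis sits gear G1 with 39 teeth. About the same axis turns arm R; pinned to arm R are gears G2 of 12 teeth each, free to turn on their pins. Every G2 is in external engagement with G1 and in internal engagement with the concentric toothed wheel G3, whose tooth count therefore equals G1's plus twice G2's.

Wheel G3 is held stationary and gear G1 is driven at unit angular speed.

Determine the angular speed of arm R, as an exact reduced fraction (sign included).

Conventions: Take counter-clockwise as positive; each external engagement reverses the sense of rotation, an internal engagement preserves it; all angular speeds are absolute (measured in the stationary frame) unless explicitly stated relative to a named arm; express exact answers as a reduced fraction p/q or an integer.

13/34

topology: planetary set — G1 39T / G2 12T / G3 63T, arm = carrier (Willis)
ring teeth: 39 + 2·12 = 63
39(ω_sun−ω_arm) = −63(ω_ring−ω_arm),  ω_ring = 0, ω_sun = 1
39(1−ω_arm) = −63(0−ω_arm)  ⇒  102·ω_arm = 39  ⇒  ω_arm = 13/34
exact speed ratio = 13/34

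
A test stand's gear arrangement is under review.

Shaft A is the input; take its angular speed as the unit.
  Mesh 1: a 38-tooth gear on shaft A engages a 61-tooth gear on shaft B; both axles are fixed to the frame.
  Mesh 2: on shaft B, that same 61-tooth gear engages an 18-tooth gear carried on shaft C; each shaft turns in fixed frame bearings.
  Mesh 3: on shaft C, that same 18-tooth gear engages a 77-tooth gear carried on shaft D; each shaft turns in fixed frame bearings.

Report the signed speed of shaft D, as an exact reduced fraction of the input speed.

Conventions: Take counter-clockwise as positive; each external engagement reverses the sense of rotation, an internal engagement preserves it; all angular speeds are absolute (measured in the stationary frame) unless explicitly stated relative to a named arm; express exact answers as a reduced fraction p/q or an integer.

-38/77

3-mesh fixed-axis compound train (all bearings frame-fixed)
mesh 1 [38T→61T]: |ω|/ω_in = 1×38/61 = 38/61, sense flips to −
mesh 2 [61T→18T]: |ω|/ω_in = (38/61)×61/18 = 19/9, sense flips to +
mesh 3 [18T→77T]: |ω|/ω_in = (19/9)×18/77 = 38/77, sense flips to −
signed output speed (× input speed) = -38/77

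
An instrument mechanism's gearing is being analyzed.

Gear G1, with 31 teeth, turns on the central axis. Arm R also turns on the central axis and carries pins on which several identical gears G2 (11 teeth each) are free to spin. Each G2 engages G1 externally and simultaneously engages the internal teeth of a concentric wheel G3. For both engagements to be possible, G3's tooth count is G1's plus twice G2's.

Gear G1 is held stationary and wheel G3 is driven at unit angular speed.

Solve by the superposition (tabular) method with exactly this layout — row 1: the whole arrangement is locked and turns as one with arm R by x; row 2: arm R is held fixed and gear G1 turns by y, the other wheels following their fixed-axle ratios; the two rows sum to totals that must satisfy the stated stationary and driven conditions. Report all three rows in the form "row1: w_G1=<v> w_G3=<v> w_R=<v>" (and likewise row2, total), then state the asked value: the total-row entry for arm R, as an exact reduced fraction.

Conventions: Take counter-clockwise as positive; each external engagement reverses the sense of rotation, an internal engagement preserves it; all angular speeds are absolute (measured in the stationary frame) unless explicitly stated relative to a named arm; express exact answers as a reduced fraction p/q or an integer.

class = planetary set [G3 = 31+2·11 = 53; Willis about the carrier]
row 1 — lock + rotate with arm: ω_sun = ω_ring = ω_arm = x
row 2: sun turns y, ring = −(31/53)·y, arm 0
boundary: total ω_sun = x + y = 0 and total ω_ring = x − (31/53)·y = 1  ⇒  y = -53/84, x = 53/84
row 2 ring = −(31/53)·(-53/84) = 31/84
totals (row 1 + row 2): sun 53/84 + (-53/84) = 0, ring 53/84 + 31/84 = 1, arm 53/84 + 0 = 53/84
asked cell (total, arm) = 53/84

row1: w_G1=53/84 w_G3=53/84 w_R=53/84
row2: w_G1=-53/84 w_G3=31/84 w_R=0
total: w_G1=0 w_G3=1 w_R=53/84
asked value: 53/84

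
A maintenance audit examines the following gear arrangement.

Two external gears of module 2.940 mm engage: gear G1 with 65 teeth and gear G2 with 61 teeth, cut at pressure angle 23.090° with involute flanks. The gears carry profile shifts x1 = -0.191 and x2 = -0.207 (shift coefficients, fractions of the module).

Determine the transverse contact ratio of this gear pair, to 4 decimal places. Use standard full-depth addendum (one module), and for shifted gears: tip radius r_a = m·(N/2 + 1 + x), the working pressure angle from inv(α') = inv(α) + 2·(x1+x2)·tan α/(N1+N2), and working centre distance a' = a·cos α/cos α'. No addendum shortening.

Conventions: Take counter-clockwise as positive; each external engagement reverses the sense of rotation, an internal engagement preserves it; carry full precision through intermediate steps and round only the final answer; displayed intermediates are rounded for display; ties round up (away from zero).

1.6925

single-mesh involute tooth geometry (65T engaging 61T at module 2.940)
base radii: r_b1 = 87.895486, r_b2 = 82.486533
tip radii: r_a1 = 97.928460, r_a2 = 92.001420
inv(α') = inv(23.090°) + 2·(-0.191-0.207)·tan α/(65+61) = 0.02064003  ⇒  α' = 22.20367°
a' = a·cos α / cos α' = 185.2200·cos 23.090°/cos 22.20367° = 184.028395
action lengths: √(r_a1²−r_b1²) = 43.178315, √(r_a2²−r_b2²) = 40.745960
base pitch p_b = π·m·cos α = 8.496363
CR = (43.178315 + 40.745960 − 184.028395·sin 22.20367°)/8.496363 = 1.692479
contact ratio ≈ 1.6925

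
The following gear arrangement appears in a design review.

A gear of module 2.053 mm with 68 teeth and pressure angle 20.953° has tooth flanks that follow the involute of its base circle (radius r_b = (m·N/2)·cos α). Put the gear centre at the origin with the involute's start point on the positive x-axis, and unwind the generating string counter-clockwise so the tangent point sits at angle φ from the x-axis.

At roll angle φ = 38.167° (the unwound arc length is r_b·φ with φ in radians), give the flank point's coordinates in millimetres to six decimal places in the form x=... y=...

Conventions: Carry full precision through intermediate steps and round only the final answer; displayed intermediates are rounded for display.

class = single-mesh tooth geometry [base-circle involute, m = 2.053, 68T]
pitch radius r_p = m·N/2 = 2.053·68/2 = 69.802000
base radius r_b = r_p·cos α = 69.802000·cos 20.953° = 65.186279
roll angle φ = 38.167° = 0.66613982 rad
x = r_b·(cos φ + φ·sin φ) = 78.083894
y = r_b·(sin φ − φ·cos φ) = 6.142368

x=78.083894 y=6.142368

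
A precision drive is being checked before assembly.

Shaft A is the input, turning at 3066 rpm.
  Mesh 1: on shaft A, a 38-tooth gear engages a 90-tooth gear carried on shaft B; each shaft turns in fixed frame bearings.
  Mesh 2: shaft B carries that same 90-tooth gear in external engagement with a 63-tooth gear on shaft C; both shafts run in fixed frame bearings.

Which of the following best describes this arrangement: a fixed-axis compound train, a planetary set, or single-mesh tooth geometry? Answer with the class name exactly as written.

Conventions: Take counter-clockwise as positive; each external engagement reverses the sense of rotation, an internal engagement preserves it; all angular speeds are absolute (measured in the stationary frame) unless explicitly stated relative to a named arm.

fixed-axis compound train

2-mesh fixed-axis compound train (all bearings frame-fixed)
classification: fixed-axis compound train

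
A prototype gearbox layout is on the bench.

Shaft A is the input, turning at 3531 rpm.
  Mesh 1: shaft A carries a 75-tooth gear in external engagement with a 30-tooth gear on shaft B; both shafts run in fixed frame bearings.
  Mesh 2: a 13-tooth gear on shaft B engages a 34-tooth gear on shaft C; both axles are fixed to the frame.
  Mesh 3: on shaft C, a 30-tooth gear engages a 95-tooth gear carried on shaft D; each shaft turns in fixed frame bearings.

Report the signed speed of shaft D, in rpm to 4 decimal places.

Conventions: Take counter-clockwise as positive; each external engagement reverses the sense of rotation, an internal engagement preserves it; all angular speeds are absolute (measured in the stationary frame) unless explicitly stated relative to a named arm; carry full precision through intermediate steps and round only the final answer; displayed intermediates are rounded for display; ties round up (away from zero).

class = fixed-axis compound train [3 meshes; 3 ratios multiply, 3 sense flips]
mesh 1 [75T→30T]: ω = 3531.0000×75/30 = 8827.5000 rpm, sense flips to −
mesh 2 [13T→34T]: ω = 8827.5000×13/34 = 3375.2206 rpm, sense flips to +
mesh 3 [30T→95T]: ω = 3375.2206×30/95 = 1065.8591 rpm, sense flips to −
signed output speed = -1065.8591 rpm

-1065.8591 rpm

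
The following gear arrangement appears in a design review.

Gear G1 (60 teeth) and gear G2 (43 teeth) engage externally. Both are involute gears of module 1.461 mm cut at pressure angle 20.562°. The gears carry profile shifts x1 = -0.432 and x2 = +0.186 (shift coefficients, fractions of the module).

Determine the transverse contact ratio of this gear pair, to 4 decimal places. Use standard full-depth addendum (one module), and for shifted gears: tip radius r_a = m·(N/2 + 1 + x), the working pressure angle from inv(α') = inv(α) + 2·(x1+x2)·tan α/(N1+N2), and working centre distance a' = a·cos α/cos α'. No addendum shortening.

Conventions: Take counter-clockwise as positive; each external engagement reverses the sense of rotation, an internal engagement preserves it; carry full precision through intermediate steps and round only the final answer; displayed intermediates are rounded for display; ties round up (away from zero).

1.7535

class = single-mesh tooth geometry [involute pair 60T × 43T, m = 1.461]
base radii: r_b1 = 41.037708, r_b2 = 29.410358
tip radii: r_a1 = 44.659848, r_a2 = 33.144246
inv(α') = inv(20.562°) + 2·(-0.432+0.186)·tan α/(60+43) = 0.01445212  ⇒  α' = 19.80228°
a' = a·cos α / cos α' = 75.2415·cos 20.562°/cos 19.80228° = 74.875667
action lengths: √(r_a1²−r_b1²) = 17.618415, √(r_a2²−r_b2²) = 15.283060
base pitch p_b = π·m·cos α = 4.297459
CR = (17.618415 + 15.283060 − 74.875667·sin 19.80228°)/4.297459 = 1.753465
contact ratio ≈ 1.7535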